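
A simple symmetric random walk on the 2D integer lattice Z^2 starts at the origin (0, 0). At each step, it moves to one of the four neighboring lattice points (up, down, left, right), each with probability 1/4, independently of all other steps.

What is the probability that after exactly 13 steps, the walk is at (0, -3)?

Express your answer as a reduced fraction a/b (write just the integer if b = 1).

Answer: 1656369/67108864

Derivation:
Let h be the number of horizontal steps (so 13-h are vertical). To end at (0,-3) need (h+0)/2 right-steps and ((13-h)-3)/2 up-steps.
Sum over h with 0 ≤ h ≤ 10, h ≡ 0 (mod 2), 13-h ≡ 1 (mod 2):
h=0: C(13,0)·C(0,0)·C(13,5) = 1·1·1287 = 1287
h=2: C(13,2)·C(2,1)·C(11,4) = 78·2·330 = 51480
h=4: C(13,4)·C(4,2)·C(9,3) = 715·6·84 = 360360
h=6: C(13,6)·C(6,3)·C(7,2) = 1716·20·21 = 720720
h=8: C(13,8)·C(8,4)·C(5,1) = 1287·70·5 = 450450
h=10: C(13,10)·C(10,5)·C(3,0) = 286·252·1 = 72072
Total favorable: 1656369
Total paths: 4^13 = 67108864
P = 1656369/67108864 = 1656369/67108864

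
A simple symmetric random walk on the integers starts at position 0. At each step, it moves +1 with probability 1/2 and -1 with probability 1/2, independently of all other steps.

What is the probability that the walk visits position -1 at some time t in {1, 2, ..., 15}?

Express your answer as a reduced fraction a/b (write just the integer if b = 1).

Answer: 26333/32768

Derivation:
Count via complement. Let g(t,s) = #length-t paths at position s with S_1..S_t all ≠ -1.
g(t,s) = g(t-1,s-1) + g(t-1,s+1) for s ≠ -1; g(t,-1) = 0.
t=0: g(0,0)=1
t=1: g(1,1)=1
t=2: g(2,0)=1 g(2,2)=1
t=3: g(3,1)=2 g(3,3)=1
t=4: g(4,0)=2 g(4,2)=3 g(4,4)=1
t=5: g(5,1)=5 g(5,3)=4 g(5,5)=1
t=6: g(6,0)=5 g(6,2)=9 g(6,4)=5 g(6,6)=1
t=7: g(7,1)=14 g(7,3)=14 g(7,5)=6 g(7,7)=1
t=8: g(8,0)=14 g(8,2)=28 g(8,4)=20 g(8,6)=7 g(8,8)=1
t=9: g(9,1)=42 g(9,3)=48 g(9,5)=27 g(9,7)=8 g(9,9)=1
t=10: g(10,0)=42 g(10,2)=90 g(10,4)=75 g(10,6)=35 g(10,8)=9 g(10,10)=1
t=11: g(11,1)=132 g(11,3)=165 g(11,5)=110 g(11,7)=44 g(11,9)=10 g(11,11)=1
t=12: g(12,0)=132 g(12,2)=297 g(12,4)=275 g(12,6)=154 g(12,8)=54 g(12,10)=11 g(12,12)=1
t=13: g(13,1)=429 g(13,3)=572 g(13,5)=429 g(13,7)=208 g(13,9)=65 g(13,11)=12 g(13,13)=1
t=14: g(14,0)=429 g(14,2)=1001 g(14,4)=1001 g(14,6)=637 g(14,8)=273 g(14,10)=77 g(14,12)=13 g(14,14)=1
t=15: g(15,1)=1430 g(15,3)=2002 g(15,5)=1638 g(15,7)=910 g(15,9)=350 g(15,11)=90 g(15,13)=14 g(15,15)=1
Paths never hitting -1: Σ_s g(15,s) = 6435
Paths hitting -1: 2^15 - 6435 = 26333
P = 26333/32768 = 26333/32768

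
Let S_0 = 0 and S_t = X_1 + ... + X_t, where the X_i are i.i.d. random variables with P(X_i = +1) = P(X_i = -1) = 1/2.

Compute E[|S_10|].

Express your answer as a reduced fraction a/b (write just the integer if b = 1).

S_10 takes values m ≡ 0 (mod 2) with |m| ≤ 10; P(S_10=m) = C(10,(10+m)/2)/2^10.
Total paths: 2^10 = 1024
Distribution: P(S=-10)=1/1024, P(S=-8)=10/1024, P(S=-6)=45/1024, P(S=-4)=120/1024, P(S=-2)=210/1024, P(S=0)=252/1024, P(S=2)=210/1024, P(S=4)=120/1024, P(S=6)=45/1024, P(S=8)=10/1024, P(S=10)=1/1024
E[|S_10|] = Σ_m |m|·P(S_10=m) = 2520/1024 = 315/128

Answer: 315/128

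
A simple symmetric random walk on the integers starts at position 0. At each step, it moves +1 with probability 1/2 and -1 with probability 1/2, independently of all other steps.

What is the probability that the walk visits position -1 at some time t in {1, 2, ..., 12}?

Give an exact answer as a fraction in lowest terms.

Count via complement. Let g(t,s) = #length-t paths at position s with S_1..S_t all ≠ -1.
g(t,s) = g(t-1,s-1) + g(t-1,s+1) for s ≠ -1; g(t,-1) = 0.
t=0: g(0,0)=1
t=1: g(1,1)=1
t=2: g(2,0)=1 g(2,2)=1
t=3: g(3,1)=2 g(3,3)=1
t=4: g(4,0)=2 g(4,2)=3 g(4,4)=1
t=5: g(5,1)=5 g(5,3)=4 g(5,5)=1
t=6: g(6,0)=5 g(6,2)=9 g(6,4)=5 g(6,6)=1
t=7: g(7,1)=14 g(7,3)=14 g(7,5)=6 g(7,7)=1
t=8: g(8,0)=14 g(8,2)=28 g(8,4)=20 g(8,6)=7 g(8,8)=1
t=9: g(9,1)=42 g(9,3)=48 g(9,5)=27 g(9,7)=8 g(9,9)=1
t=10: g(10,0)=42 g(10,2)=90 g(10,4)=75 g(10,6)=35 g(10,8)=9 g(10,10)=1
t=11: g(11,1)=132 g(11,3)=165 g(11,5)=110 g(11,7)=44 g(11,9)=10 g(11,11)=1
t=12: g(12,0)=132 g(12,2)=297 g(12,4)=275 g(12,6)=154 g(12,8)=54 g(12,10)=11 g(12,12)=1
Paths never hitting -1: Σ_s g(12,s) = 924
Paths hitting -1: 2^12 - 924 = 3172
P = 3172/4096 = 793/1024

Answer: 793/1024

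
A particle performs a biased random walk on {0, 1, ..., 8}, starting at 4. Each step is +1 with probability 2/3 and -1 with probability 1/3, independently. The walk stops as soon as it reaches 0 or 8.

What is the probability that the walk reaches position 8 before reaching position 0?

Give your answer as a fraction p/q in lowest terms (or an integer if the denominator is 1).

Biased walk: p = 2/3, q = 1/3, r = q/p = 1/2
Gambler's ruin: P(hit 8 before 0 | start at 4) = (1 - r^a)/(1 - r^N)
r^4 = 1/16; r^8 = 1/256
P = (1 - 1/16) / (1 - 1/256) = 15/16 / 255/256 = 16/17

Answer: 16/17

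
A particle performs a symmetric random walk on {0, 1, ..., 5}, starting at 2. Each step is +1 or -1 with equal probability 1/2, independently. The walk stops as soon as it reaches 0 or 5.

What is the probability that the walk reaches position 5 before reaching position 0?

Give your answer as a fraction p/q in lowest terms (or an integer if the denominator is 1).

Symmetric walk (p = 1/2): the harmonic-function argument gives P(hit 5 before 0 | start at 2) = a/N.
P = 2/5 = 2/5

Answer: 2/5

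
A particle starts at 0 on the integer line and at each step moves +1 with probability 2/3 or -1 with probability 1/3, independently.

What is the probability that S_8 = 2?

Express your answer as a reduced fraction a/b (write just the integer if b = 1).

Answer: 1792/6561

Derivation:
To reach position 2 after 8 steps: need 5 steps of +1 and 3 steps of -1.
Number of such sequences: C(8,5) = 56
Each has probability (2/3)^5 · (1/3)^3 = 32/6561
P = 56 · 32/6561 = 1792/6561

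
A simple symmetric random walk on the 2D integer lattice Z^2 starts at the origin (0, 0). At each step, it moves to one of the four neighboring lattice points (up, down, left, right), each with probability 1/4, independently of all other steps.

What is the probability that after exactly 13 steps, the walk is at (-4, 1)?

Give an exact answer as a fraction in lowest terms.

Answer: 920205/67108864

Derivation:
Let h be the number of horizontal steps (so 13-h are vertical). To end at (-4,1) need (h-4)/2 right-steps and ((13-h)+1)/2 up-steps.
Sum over h with 4 ≤ h ≤ 12, h ≡ 0 (mod 2), 13-h ≡ 1 (mod 2):
h=4: C(13,4)·C(4,0)·C(9,5) = 715·1·126 = 90090
h=6: C(13,6)·C(6,1)·C(7,4) = 1716·6·35 = 360360
h=8: C(13,8)·C(8,2)·C(5,3) = 1287·28·10 = 360360
h=10: C(13,10)·C(10,3)·C(3,2) = 286·120·3 = 102960
h=12: C(13,12)·C(12,4)·C(1,1) = 13·495·1 = 6435
Total favorable: 920205
Total paths: 4^13 = 67108864
P = 920205/67108864 = 920205/67108864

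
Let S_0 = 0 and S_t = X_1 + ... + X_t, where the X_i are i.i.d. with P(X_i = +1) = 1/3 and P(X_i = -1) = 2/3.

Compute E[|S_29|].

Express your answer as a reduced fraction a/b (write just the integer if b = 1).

S_29 takes values m ≡ 1 (mod 2) with |m| ≤ 29; P(S_29=m) = C(29,(29+m)/2) · (1/3)^((29+m)/2) · (2/3)^((29-m)/2).
Distribution: P(S=-29)=536870912/68630377364883, P(S=-27)=7784628224/68630377364883, P(S=-25)=54492397568/68630377364883, P(S=-23)=27246198784/7625597484987, P(S=-21)=88550146048/7625597484987, P(S=-19)=221375365120/7625597484987, P(S=-17)=442750730240/7625597484987, P(S=-15)=727376199680/7625597484987, P(S=-13)=1000142274560/7625597484987, P(S=-11)=3500497960960/22876792454961, P(S=-9)=3500497960960/22876792454961, P(S=-7)=3023157329920/22876792454961, P(S=-5)=755789332480/7625597484987, P(S=-3)=494169948160/7625597484987, P(S=-1)=282382827520/7625597484987, P(S=1)=141191413760/7625597484987, P(S=3)=61771243520/7625597484987, P(S=5)=23618416640/7625597484987, P(S=7)=23618416640/22876792454961, P(S=9)=6836910080/22876792454961, P(S=11)=1709227520/22876792454961, P(S=13)=122087680/7625597484987, P(S=15)=22197760/7625597484987, P(S=17)=3377920/7625597484987, P(S=19)=422240/7625597484987, P(S=21)=42224/7625597484987, P(S=23)=3248/7625597484987, P(S=25)=1624/68630377364883, P(S=27)=58/68630377364883, P(S=29)=1/68630377364883
E[|S_29|] = Σ_m |m|·P(S_29=m) = 224313154766801/22876792454961

Answer: 224313154766801/22876792454961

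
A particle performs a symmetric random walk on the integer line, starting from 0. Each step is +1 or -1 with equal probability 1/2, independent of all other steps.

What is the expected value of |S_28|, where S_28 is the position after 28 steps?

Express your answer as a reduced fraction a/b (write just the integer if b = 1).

S_28 takes values m ≡ 0 (mod 2) with |m| ≤ 28; P(S_28=m) = C(28,(28+m)/2)/2^28.
Total paths: 2^28 = 268435456
Distribution: P(S=-28)=1/268435456, P(S=-26)=28/268435456, P(S=-24)=378/268435456, P(S=-22)=3276/268435456, P(S=-20)=20475/268435456, P(S=-18)=98280/268435456, P(S=-16)=376740/268435456, P(S=-14)=1184040/268435456, P(S=-12)=3108105/268435456, P(S=-10)=6906900/268435456, P(S=-8)=13123110/268435456, P(S=-6)=21474180/268435456, P(S=-4)=30421755/268435456, P(S=-2)=37442160/268435456, P(S=0)=40116600/268435456, P(S=2)=37442160/268435456, P(S=4)=30421755/268435456, P(S=6)=21474180/268435456, P(S=8)=13123110/268435456, P(S=10)=6906900/268435456, P(S=12)=3108105/268435456, P(S=14)=1184040/268435456, P(S=16)=376740/268435456, P(S=18)=98280/268435456, P(S=20)=20475/268435456, P(S=22)=3276/268435456, P(S=24)=378/268435456, P(S=26)=28/268435456, P(S=28)=1/268435456
E[|S_28|] = Σ_m |m|·P(S_28=m) = 1123264800/268435456 = 35102025/8388608

Answer: 35102025/8388608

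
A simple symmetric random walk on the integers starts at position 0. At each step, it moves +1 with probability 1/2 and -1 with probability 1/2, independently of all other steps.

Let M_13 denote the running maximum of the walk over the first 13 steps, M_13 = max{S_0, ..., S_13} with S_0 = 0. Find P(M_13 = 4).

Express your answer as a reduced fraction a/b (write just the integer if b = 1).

Answer: 715/8192

Derivation:
Let M_13 = max(S_0,...,S_13). Use the reflection principle: for j ≥ 1, #{paths with M_13 ≥ j} = #{S_13 ≥ j} + #{S_13 ≥ j+1}.
By reflection, #{M_13 ≥ 4} = #{S_13 ≥ 4} + #{S_13 ≥ 5} = 1093 + 1093 = 2186.
#{M_13 ≥ 5} = #{S_13 ≥ 5} + #{S_13 ≥ 6} = 1093 + 378 = 1471.
#{M_13 = 4} = 2186 - 1471 = 715.
P(M_13 = 4) = 715/8192 = 715/8192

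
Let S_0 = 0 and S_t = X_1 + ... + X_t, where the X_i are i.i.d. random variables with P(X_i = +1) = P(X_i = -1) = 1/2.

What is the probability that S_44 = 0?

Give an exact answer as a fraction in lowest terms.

To return to 0 after 44 steps: need exactly 22 steps of +1 and 22 of -1.
Favorable paths: C(44,22) = 2104098963720
Total paths: 2^44 = 17592186044416
P = 2104098963720/17592186044416 = 263012370465/2199023255552

Answer: 263012370465/2199023255552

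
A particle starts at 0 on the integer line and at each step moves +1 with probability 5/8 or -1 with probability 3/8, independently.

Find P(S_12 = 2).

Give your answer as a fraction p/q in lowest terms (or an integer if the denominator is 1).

To reach position 2 after 12 steps: need 7 steps of +1 and 5 steps of -1.
Number of such sequences: C(12,7) = 792
Each has probability (5/8)^7 · (3/8)^5 = 18984375/68719476736
P = 792 · 18984375/68719476736 = 1879453125/8589934592

Answer: 1879453125/8589934592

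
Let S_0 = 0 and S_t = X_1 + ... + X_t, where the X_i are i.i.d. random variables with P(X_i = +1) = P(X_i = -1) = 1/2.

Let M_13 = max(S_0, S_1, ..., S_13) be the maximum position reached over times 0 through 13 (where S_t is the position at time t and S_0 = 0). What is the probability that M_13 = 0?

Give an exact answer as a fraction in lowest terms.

Let M_13 = max(S_0,...,S_13). Use the reflection principle: for j ≥ 1, #{paths with M_13 ≥ j} = #{S_13 ≥ j} + #{S_13 ≥ j+1}.
P(M_13 ≥ 0) = 1 since S_0 = 0, so #{M_13 ≥ 0} = 8192.
#{M_13 ≥ 1} = #{S_13 ≥ 1} + #{S_13 ≥ 2} = 4096 + 2380 = 6476.
#{M_13 = 0} = 8192 - 6476 = 1716.
P(M_13 = 0) = 1716/8192 = 429/2048

Answer: 429/2048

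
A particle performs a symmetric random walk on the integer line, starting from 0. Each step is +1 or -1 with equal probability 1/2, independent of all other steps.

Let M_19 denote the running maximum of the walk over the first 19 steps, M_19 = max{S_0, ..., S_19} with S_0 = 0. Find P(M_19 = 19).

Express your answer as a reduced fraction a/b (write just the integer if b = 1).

Let M_19 = max(S_0,...,S_19). Use the reflection principle: for j ≥ 1, #{paths with M_19 ≥ j} = #{S_19 ≥ j} + #{S_19 ≥ j+1}.
By reflection, #{M_19 ≥ 19} = #{S_19 ≥ 19} + #{S_19 ≥ 20} = 1 + 0 = 1.
#{M_19 ≥ 20} = #{S_19 ≥ 20} + #{S_19 ≥ 21} = 0 + 0 = 0.
#{M_19 = 19} = 1 - 0 = 1.
P(M_19 = 19) = 1/524288 = 1/524288

Answer: 1/524288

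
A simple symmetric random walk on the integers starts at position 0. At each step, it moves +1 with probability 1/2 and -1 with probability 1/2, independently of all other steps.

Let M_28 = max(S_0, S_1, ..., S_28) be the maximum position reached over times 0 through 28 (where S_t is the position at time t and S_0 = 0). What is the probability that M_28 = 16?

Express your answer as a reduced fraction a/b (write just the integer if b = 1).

Let M_28 = max(S_0,...,S_28). Use the reflection principle: for j ≥ 1, #{paths with M_28 ≥ j} = #{S_28 ≥ j} + #{S_28 ≥ j+1}.
By reflection, #{M_28 ≥ 16} = #{S_28 ≥ 16} + #{S_28 ≥ 17} = 499178 + 122438 = 621616.
#{M_28 ≥ 17} = #{S_28 ≥ 17} + #{S_28 ≥ 18} = 122438 + 122438 = 244876.
#{M_28 = 16} = 621616 - 244876 = 376740.
P(M_28 = 16) = 376740/268435456 = 94185/67108864

Answer: 94185/67108864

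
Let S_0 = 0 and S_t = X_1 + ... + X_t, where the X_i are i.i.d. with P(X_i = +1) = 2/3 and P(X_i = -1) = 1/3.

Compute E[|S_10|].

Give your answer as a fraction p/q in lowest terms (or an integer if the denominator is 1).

S_10 takes values m ≡ 0 (mod 2) with |m| ≤ 10; P(S_10=m) = C(10,(10+m)/2) · (2/3)^((10+m)/2) · (1/3)^((10-m)/2).
Distribution: P(S=-10)=1/59049, P(S=-8)=20/59049, P(S=-6)=20/6561, P(S=-4)=320/19683, P(S=-2)=1120/19683, P(S=0)=896/6561, P(S=2)=4480/19683, P(S=4)=5120/19683, P(S=6)=1280/6561, P(S=8)=5120/59049, P(S=10)=1024/59049
E[|S_10|] = Σ_m |m|·P(S_10=m) = 220450/59049

Answer: 220450/59049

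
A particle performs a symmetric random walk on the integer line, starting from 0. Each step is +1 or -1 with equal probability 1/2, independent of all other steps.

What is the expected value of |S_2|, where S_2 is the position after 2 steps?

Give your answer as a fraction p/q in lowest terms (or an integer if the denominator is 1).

S_2 takes values m ≡ 0 (mod 2) with |m| ≤ 2; P(S_2=m) = C(2,(2+m)/2)/2^2.
Total paths: 2^2 = 4
Distribution: P(S=-2)=1/4, P(S=0)=2/4, P(S=2)=1/4
E[|S_2|] = Σ_m |m|·P(S_2=m) = 4/4 = 1

Answer: 1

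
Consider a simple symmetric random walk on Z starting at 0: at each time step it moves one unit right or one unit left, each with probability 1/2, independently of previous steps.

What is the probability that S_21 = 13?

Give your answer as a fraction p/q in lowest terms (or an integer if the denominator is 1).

Answer: 5985/2097152

Derivation:
To reach position 13 after 21 steps: need 17 steps of +1 and 4 of -1.
Favorable paths: C(21,17) = 5985
Total paths: 2^21 = 2097152
P = 5985/2097152 = 5985/2097152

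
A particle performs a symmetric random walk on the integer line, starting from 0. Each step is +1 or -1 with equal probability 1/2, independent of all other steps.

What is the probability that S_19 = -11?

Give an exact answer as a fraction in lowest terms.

Answer: 969/131072

Derivation:
To reach position -11 after 19 steps: need 4 steps of +1 and 15 of -1.
Favorable paths: C(19,4) = 3876
Total paths: 2^19 = 524288
P = 3876/524288 = 969/131072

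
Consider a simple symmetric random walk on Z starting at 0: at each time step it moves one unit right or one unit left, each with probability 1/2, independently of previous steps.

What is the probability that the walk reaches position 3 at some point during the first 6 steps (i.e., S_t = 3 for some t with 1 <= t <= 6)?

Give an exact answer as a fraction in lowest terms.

Answer: 7/32

Derivation:
Count via complement. Let g(t,s) = #length-t paths at position s with S_1..S_t all ≠ 3.
g(t,s) = g(t-1,s-1) + g(t-1,s+1) for s ≠ 3; g(t,3) = 0.
t=0: g(0,0)=1
t=1: g(1,-1)=1 g(1,1)=1
t=2: g(2,-2)=1 g(2,0)=2 g(2,2)=1
t=3: g(3,-3)=1 g(3,-1)=3 g(3,1)=3
t=4: g(4,-4)=1 g(4,-2)=4 g(4,0)=6 g(4,2)=3
t=5: g(5,-5)=1 g(5,-3)=5 g(5,-1)=10 g(5,1)=9
t=6: g(6,-6)=1 g(6,-4)=6 g(6,-2)=15 g(6,0)=19 g(6,2)=9
Paths never hitting 3: Σ_s g(6,s) = 50
Paths hitting 3: 2^6 - 50 = 14
P = 14/64 = 7/32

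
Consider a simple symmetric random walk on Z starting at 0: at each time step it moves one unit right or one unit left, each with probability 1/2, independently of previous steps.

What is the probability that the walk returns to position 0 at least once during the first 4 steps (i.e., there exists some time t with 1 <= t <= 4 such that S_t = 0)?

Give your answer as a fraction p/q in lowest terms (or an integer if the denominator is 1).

Count via complement. Let g(t,s) = #length-t paths at position s with S_1..S_t all ≠ 0.
g(t,s) = g(t-1,s-1) + g(t-1,s+1) for s ≠ 0; g(t,0) = 0.
t=0: g(0,0)=1
t=1: g(1,-1)=1 g(1,1)=1
t=2: g(2,-2)=1 g(2,2)=1
t=3: g(3,-3)=1 g(3,-1)=1 g(3,1)=1 g(3,3)=1
t=4: g(4,-4)=1 g(4,-2)=2 g(4,2)=2 g(4,4)=1
Paths never hitting 0: Σ_s g(4,s) = 6
Paths hitting 0: 2^4 - 6 = 10
P = 10/16 = 5/8

Answer: 5/8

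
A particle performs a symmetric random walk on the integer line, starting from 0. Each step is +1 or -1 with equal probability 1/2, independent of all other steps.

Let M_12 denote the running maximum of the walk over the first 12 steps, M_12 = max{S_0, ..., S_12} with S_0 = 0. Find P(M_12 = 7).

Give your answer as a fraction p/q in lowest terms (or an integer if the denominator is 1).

Answer: 33/2048

Derivation:
Let M_12 = max(S_0,...,S_12). Use the reflection principle: for j ≥ 1, #{paths with M_12 ≥ j} = #{S_12 ≥ j} + #{S_12 ≥ j+1}.
By reflection, #{M_12 ≥ 7} = #{S_12 ≥ 7} + #{S_12 ≥ 8} = 79 + 79 = 158.
#{M_12 ≥ 8} = #{S_12 ≥ 8} + #{S_12 ≥ 9} = 79 + 13 = 92.
#{M_12 = 7} = 158 - 92 = 66.
P(M_12 = 7) = 66/4096 = 33/2048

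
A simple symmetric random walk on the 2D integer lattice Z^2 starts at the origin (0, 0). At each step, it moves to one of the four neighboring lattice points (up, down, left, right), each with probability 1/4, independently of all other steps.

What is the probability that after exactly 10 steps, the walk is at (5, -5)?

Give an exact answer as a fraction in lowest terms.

Let h be the number of horizontal steps (so 10-h are vertical). To end at (5,-5) need (h+5)/2 right-steps and ((10-h)-5)/2 up-steps.
Sum over h with 5 ≤ h ≤ 5, h ≡ 1 (mod 2), 10-h ≡ 1 (mod 2):
h=5: C(10,5)·C(5,5)·C(5,0) = 252·1·1 = 252
Total favorable: 252
Total paths: 4^10 = 1048576
P = 252/1048576 = 63/262144

Answer: 63/262144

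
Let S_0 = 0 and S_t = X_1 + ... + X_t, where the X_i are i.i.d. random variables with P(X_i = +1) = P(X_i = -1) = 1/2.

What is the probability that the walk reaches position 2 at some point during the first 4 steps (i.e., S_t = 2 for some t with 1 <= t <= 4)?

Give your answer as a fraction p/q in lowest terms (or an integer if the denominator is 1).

Answer: 3/8

Derivation:
Count via complement. Let g(t,s) = #length-t paths at position s with S_1..S_t all ≠ 2.
g(t,s) = g(t-1,s-1) + g(t-1,s+1) for s ≠ 2; g(t,2) = 0.
t=0: g(0,0)=1
t=1: g(1,-1)=1 g(1,1)=1
t=2: g(2,-2)=1 g(2,0)=2
t=3: g(3,-3)=1 g(3,-1)=3 g(3,1)=2
t=4: g(4,-4)=1 g(4,-2)=4 g(4,0)=5
Paths never hitting 2: Σ_s g(4,s) = 10
Paths hitting 2: 2^4 - 10 = 6
P = 6/16 = 3/8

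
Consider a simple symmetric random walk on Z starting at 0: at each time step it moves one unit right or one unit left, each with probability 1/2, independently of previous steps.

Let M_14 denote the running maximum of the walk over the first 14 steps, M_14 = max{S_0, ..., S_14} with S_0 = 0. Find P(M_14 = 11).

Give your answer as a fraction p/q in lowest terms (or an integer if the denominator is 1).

Answer: 7/8192

Derivation:
Let M_14 = max(S_0,...,S_14). Use the reflection principle: for j ≥ 1, #{paths with M_14 ≥ j} = #{S_14 ≥ j} + #{S_14 ≥ j+1}.
By reflection, #{M_14 ≥ 11} = #{S_14 ≥ 11} + #{S_14 ≥ 12} = 15 + 15 = 30.
#{M_14 ≥ 12} = #{S_14 ≥ 12} + #{S_14 ≥ 13} = 15 + 1 = 16.
#{M_14 = 11} = 30 - 16 = 14.
P(M_14 = 11) = 14/16384 = 7/8192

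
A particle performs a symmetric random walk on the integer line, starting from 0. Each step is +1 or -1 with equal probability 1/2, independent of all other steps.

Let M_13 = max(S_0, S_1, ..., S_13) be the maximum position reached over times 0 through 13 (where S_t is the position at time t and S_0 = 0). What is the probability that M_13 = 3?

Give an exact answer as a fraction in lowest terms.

Let M_13 = max(S_0,...,S_13). Use the reflection principle: for j ≥ 1, #{paths with M_13 ≥ j} = #{S_13 ≥ j} + #{S_13 ≥ j+1}.
By reflection, #{M_13 ≥ 3} = #{S_13 ≥ 3} + #{S_13 ≥ 4} = 2380 + 1093 = 3473.
#{M_13 ≥ 4} = #{S_13 ≥ 4} + #{S_13 ≥ 5} = 1093 + 1093 = 2186.
#{M_13 = 3} = 3473 - 2186 = 1287.
P(M_13 = 3) = 1287/8192 = 1287/8192

Answer: 1287/8192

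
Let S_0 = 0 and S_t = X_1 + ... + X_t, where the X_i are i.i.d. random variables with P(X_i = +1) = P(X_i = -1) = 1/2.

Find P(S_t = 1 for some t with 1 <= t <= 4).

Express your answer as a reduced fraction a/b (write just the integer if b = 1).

Answer: 5/8

Derivation:
Count via complement. Let g(t,s) = #length-t paths at position s with S_1..S_t all ≠ 1.
g(t,s) = g(t-1,s-1) + g(t-1,s+1) for s ≠ 1; g(t,1) = 0.
t=0: g(0,0)=1
t=1: g(1,-1)=1
t=2: g(2,-2)=1 g(2,0)=1
t=3: g(3,-3)=1 g(3,-1)=2
t=4: g(4,-4)=1 g(4,-2)=3 g(4,0)=2
Paths never hitting 1: Σ_s g(4,s) = 6
Paths hitting 1: 2^4 - 6 = 10
P = 10/16 = 5/8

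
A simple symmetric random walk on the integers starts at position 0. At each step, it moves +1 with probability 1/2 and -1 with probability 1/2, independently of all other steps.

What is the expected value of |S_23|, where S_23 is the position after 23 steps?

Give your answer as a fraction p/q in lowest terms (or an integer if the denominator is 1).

S_23 takes values m ≡ 1 (mod 2) with |m| ≤ 23; P(S_23=m) = C(23,(23+m)/2)/2^23.
Total paths: 2^23 = 8388608
Distribution: P(S=-23)=1/8388608, P(S=-21)=23/8388608, P(S=-19)=253/8388608, P(S=-17)=1771/8388608, P(S=-15)=8855/8388608, P(S=-13)=33649/8388608, P(S=-11)=100947/8388608, P(S=-9)=245157/8388608, P(S=-7)=490314/8388608, P(S=-5)=817190/8388608, P(S=-3)=1144066/8388608, P(S=-1)=1352078/8388608, P(S=1)=1352078/8388608, P(S=3)=1144066/8388608, P(S=5)=817190/8388608, P(S=7)=490314/8388608, P(S=9)=245157/8388608, P(S=11)=100947/8388608, P(S=13)=33649/8388608, P(S=15)=8855/8388608, P(S=17)=1771/8388608, P(S=19)=253/8388608, P(S=21)=23/8388608, P(S=23)=1/8388608
E[|S_23|] = Σ_m |m|·P(S_23=m) = 32449872/8388608 = 2028117/524288

Answer: 2028117/524288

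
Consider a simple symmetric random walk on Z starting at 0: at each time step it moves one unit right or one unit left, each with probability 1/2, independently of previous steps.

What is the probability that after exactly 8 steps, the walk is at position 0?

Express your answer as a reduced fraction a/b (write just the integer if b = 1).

To return to 0 after 8 steps: need exactly 4 steps of +1 and 4 of -1.
Favorable paths: C(8,4) = 70
Total paths: 2^8 = 256
P = 70/256 = 35/128

Answer: 35/128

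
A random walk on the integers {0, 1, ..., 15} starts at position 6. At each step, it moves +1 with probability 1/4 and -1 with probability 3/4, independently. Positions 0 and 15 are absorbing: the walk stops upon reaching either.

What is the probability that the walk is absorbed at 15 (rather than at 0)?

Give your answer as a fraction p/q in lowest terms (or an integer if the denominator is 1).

Answer: 28/551881

Derivation:
Biased walk: p = 1/4, q = 3/4, r = q/p = 3
Gambler's ruin: P(hit 15 before 0 | start at 6) = (1 - r^a)/(1 - r^N)
r^6 = 729; r^15 = 14348907
P = (1 - 729) / (1 - 14348907) = -728 / -14348906 = 28/551881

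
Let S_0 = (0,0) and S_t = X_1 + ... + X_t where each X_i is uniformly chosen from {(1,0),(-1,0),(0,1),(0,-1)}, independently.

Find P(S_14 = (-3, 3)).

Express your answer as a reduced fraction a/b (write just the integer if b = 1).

Let h be the number of horizontal steps (so 14-h are vertical). To end at (-3,3) need (h-3)/2 right-steps and ((14-h)+3)/2 up-steps.
Sum over h with 3 ≤ h ≤ 11, h ≡ 1 (mod 2), 14-h ≡ 1 (mod 2):
h=3: C(14,3)·C(3,0)·C(11,7) = 364·1·330 = 120120
h=5: C(14,5)·C(5,1)·C(9,6) = 2002·5·84 = 840840
h=7: C(14,7)·C(7,2)·C(7,5) = 3432·21·21 = 1513512
h=9: C(14,9)·C(9,3)·C(5,4) = 2002·84·5 = 840840
h=11: C(14,11)·C(11,4)·C(3,3) = 364·330·1 = 120120
Total favorable: 3435432
Total paths: 4^14 = 268435456
P = 3435432/268435456 = 429429/33554432

Answer: 429429/33554432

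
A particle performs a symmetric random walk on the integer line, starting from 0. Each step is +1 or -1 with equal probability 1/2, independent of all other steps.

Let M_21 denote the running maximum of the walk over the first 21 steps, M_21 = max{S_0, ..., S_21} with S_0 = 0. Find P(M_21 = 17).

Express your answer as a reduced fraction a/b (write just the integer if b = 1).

Answer: 105/1048576

Derivation:
Let M_21 = max(S_0,...,S_21). Use the reflection principle: for j ≥ 1, #{paths with M_21 ≥ j} = #{S_21 ≥ j} + #{S_21 ≥ j+1}.
By reflection, #{M_21 ≥ 17} = #{S_21 ≥ 17} + #{S_21 ≥ 18} = 232 + 22 = 254.
#{M_21 ≥ 18} = #{S_21 ≥ 18} + #{S_21 ≥ 19} = 22 + 22 = 44.
#{M_21 = 17} = 254 - 44 = 210.
P(M_21 = 17) = 210/2097152 = 105/1048576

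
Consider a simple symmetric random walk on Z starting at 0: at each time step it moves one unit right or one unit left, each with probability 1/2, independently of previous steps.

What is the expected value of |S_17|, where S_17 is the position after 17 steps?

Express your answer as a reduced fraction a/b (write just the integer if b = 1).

S_17 takes values m ≡ 1 (mod 2) with |m| ≤ 17; P(S_17=m) = C(17,(17+m)/2)/2^17.
Total paths: 2^17 = 131072
Distribution: P(S=-17)=1/131072, P(S=-15)=17/131072, P(S=-13)=136/131072, P(S=-11)=680/131072, P(S=-9)=2380/131072, P(S=-7)=6188/131072, P(S=-5)=12376/131072, P(S=-3)=19448/131072, P(S=-1)=24310/131072, P(S=1)=24310/131072, P(S=3)=19448/131072, P(S=5)=12376/131072, P(S=7)=6188/131072, P(S=9)=2380/131072, P(S=11)=680/131072, P(S=13)=136/131072, P(S=15)=17/131072, P(S=17)=1/131072
E[|S_17|] = Σ_m |m|·P(S_17=m) = 437580/131072 = 109395/32768

Answer: 109395/32768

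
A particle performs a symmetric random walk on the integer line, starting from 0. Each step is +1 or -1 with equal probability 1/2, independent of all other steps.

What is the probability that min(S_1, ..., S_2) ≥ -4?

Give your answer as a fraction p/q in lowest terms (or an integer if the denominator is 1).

Let f(t,s) = #length-t paths at position s with S_1..S_t all ≥ -4.
f(t,s) = f(t-1,s-1) + f(t-1,s+1) for s ≥ -4; f(t,s) = 0 for s < -4.
t=0: f(0,0)=1
t=1: f(1,-1)=1 f(1,1)=1
t=2: f(2,-2)=1 f(2,0)=2 f(2,2)=1
Σ_s f(2,s) = 4
P = 4/4 = 1

Answer: 1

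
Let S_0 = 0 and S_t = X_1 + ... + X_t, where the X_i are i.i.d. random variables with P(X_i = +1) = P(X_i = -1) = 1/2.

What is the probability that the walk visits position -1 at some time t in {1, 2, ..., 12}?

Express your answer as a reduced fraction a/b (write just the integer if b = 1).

Answer: 793/1024

Derivation:
Count via complement. Let g(t,s) = #length-t paths at position s with S_1..S_t all ≠ -1.
g(t,s) = g(t-1,s-1) + g(t-1,s+1) for s ≠ -1; g(t,-1) = 0.
t=0: g(0,0)=1
t=1: g(1,1)=1
t=2: g(2,0)=1 g(2,2)=1
t=3: g(3,1)=2 g(3,3)=1
t=4: g(4,0)=2 g(4,2)=3 g(4,4)=1
t=5: g(5,1)=5 g(5,3)=4 g(5,5)=1
t=6: g(6,0)=5 g(6,2)=9 g(6,4)=5 g(6,6)=1
t=7: g(7,1)=14 g(7,3)=14 g(7,5)=6 g(7,7)=1
t=8: g(8,0)=14 g(8,2)=28 g(8,4)=20 g(8,6)=7 g(8,8)=1
t=9: g(9,1)=42 g(9,3)=48 g(9,5)=27 g(9,7)=8 g(9,9)=1
t=10: g(10,0)=42 g(10,2)=90 g(10,4)=75 g(10,6)=35 g(10,8)=9 g(10,10)=1
t=11: g(11,1)=132 g(11,3)=165 g(11,5)=110 g(11,7)=44 g(11,9)=10 g(11,11)=1
t=12: g(12,0)=132 g(12,2)=297 g(12,4)=275 g(12,6)=154 g(12,8)=54 g(12,10)=11 g(12,12)=1
Paths never hitting -1: Σ_s g(12,s) = 924
Paths hitting -1: 2^12 - 924 = 3172
P = 3172/4096 = 793/1024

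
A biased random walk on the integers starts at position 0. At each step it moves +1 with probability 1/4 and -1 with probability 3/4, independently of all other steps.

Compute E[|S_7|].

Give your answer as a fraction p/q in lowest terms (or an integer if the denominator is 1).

S_7 takes values m ≡ 1 (mod 2) with |m| ≤ 7; P(S_7=m) = C(7,(7+m)/2) · (1/4)^((7+m)/2) · (3/4)^((7-m)/2).
Distribution: P(S=-7)=2187/16384, P(S=-5)=5103/16384, P(S=-3)=5103/16384, P(S=-1)=2835/16384, P(S=1)=945/16384, P(S=3)=189/16384, P(S=5)=21/16384, P(S=7)=1/16384
E[|S_7|] = Σ_m |m|·P(S_7=m) = 3787/1024

Answer: 3787/1024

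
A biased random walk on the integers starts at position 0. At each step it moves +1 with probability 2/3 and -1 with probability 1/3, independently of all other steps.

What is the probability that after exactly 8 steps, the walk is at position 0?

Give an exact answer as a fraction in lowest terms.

Answer: 1120/6561

Derivation:
To be at 0 after 8 steps: need exactly 4 steps of +1 and 4 of -1.
Number of such sequences: C(8,4) = 70
Each has probability (2/3)^4 · (1/3)^4 = 16/6561
P = 70 · 16/6561 = 1120/6561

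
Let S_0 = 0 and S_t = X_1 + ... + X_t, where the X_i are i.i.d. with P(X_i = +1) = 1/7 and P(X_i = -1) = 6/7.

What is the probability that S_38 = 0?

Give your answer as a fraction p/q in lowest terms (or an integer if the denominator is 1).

To be at 0 after 38 steps: need exactly 19 steps of +1 and 19 of -1.
Number of such sequences: C(38,19) = 35345263800
Each has probability (1/7)^19 · (6/7)^19 = 609359740010496/129934811447123020117172145698449
P = 35345263800 · 609359740010496/129934811447123020117172145698449 = 3076854394252913698406400/18562115921017574302453163671207

Answer: 3076854394252913698406400/18562115921017574302453163671207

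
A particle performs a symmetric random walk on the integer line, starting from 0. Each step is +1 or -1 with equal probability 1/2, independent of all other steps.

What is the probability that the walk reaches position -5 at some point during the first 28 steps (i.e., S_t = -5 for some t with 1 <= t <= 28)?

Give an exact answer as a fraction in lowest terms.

Answer: 46295513/134217728

Derivation:
Count via complement. Let g(t,s) = #length-t paths at position s with S_1..S_t all ≠ -5.
g(t,s) = g(t-1,s-1) + g(t-1,s+1) for s ≠ -5; g(t,-5) = 0.
t=0: g(0,0)=1
t=1: g(1,-1)=1 g(1,1)=1
t=2: g(2,-2)=1 g(2,0)=2 g(2,2)=1
t=3: g(3,-3)=1 g(3,-1)=3 g(3,1)=3 g(3,3)=1
t=4: g(4,-4)=1 g(4,-2)=4 g(4,0)=6 g(4,2)=4 g(4,4)=1
t=5: g(5,-3)=5 g(5,-1)=10 g(5,1)=10 g(5,3)=5 g(5,5)=1
t=6: g(6,-4)=5 g(6,-2)=15 g(6,0)=20 g(6,2)=15 g(6,4)=6 g(6,6)=1
t=7: g(7,-3)=20 g(7,-1)=35 g(7,1)=35 g(7,3)=21 g(7,5)=7 g(7,7)=1
t=8: g(8,-4)=20 g(8,-2)=55 g(8,0)=70 g(8,2)=56 g(8,4)=28 g(8,6)=8 g(8,8)=1
t=9: g(9,-3)=75 g(9,-1)=125 g(9,1)=126 g(9,3)=84 g(9,5)=36 g(9,7)=9 g(9,9)=1
t=10: g(10,-4)=75 g(10,-2)=200 g(10,0)=251 g(10,2)=210 g(10,4)=120 g(10,6)=45 g(10,8)=10 g(10,10)=1
t=11: g(11,-3)=275 g(11,-1)=451 g(11,1)=461 g(11,3)=330 g(11,5)=165 g(11,7)=55 g(11,9)=11 g(11,11)=1
t=12: g(12,-4)=275 g(12,-2)=726 g(12,0)=912 g(12,2)=791 g(12,4)=495 g(12,6)=220 g(12,8)=66 g(12,10)=12 g(12,12)=1
t=13: g(13,-3)=1001 g(13,-1)=1638 g(13,1)=1703 g(13,3)=1286 g(13,5)=715 g(13,7)=286 g(13,9)=78 g(13,11)=13 g(13,13)=1
t=14: g(14,-4)=1001 g(14,-2)=2639 g(14,0)=3341 g(14,2)=2989 g(14,4)=2001 g(14,6)=1001 g(14,8)=364 g(14,10)=91 g(14,12)=14 g(14,14)=1
t=15: g(15,-3)=3640 g(15,-1)=5980 g(15,1)=6330 g(15,3)=4990 g(15,5)=3002 g(15,7)=1365 g(15,9)=455 g(15,11)=105 g(15,13)=15 g(15,15)=1
t=16: g(16,-4)=3640 g(16,-2)=9620 g(16,0)=12310 g(16,2)=11320 g(16,4)=7992 g(16,6)=4367 g(16,8)=1820 g(16,10)=560 g(16,12)=120 g(16,14)=16 g(16,16)=1
t=17: g(17,-3)=13260 g(17,-1)=21930 g(17,1)=23630 g(17,3)=19312 g(17,5)=12359 g(17,7)=6187 g(17,9)=2380 g(17,11)=680 g(17,13)=136 g(17,15)=17 g(17,17)=1
t=18: g(18,-4)=13260 g(18,-2)=35190 g(18,0)=45560 g(18,2)=42942 g(18,4)=31671 g(18,6)=18546 g(18,8)=8567 g(18,10)=3060 g(18,12)=816 g(18,14)=153 g(18,16)=18 g(18,18)=1
t=19: g(19,-3)=48450 g(19,-1)=80750 g(19,1)=88502 g(19,3)=74613 g(19,5)=50217 g(19,7)=27113 g(19,9)=11627 g(19,11)=3876 g(19,13)=969 g(19,15)=171 g(19,17)=19 g(19,19)=1
t=20: g(20,-4)=48450 g(20,-2)=129200 g(20,0)=169252 g(20,2)=163115 g(20,4)=124830 g(20,6)=77330 g(20,8)=38740 g(20,10)=15503 g(20,12)=4845 g(20,14)=1140 g(20,16)=190 g(20,18)=20 g(20,20)=1
t=21: g(21,-3)=177650 g(21,-1)=298452 g(21,1)=332367 g(21,3)=287945 g(21,5)=202160 g(21,7)=116070 g(21,9)=54243 g(21,11)=20348 g(21,13)=5985 g(21,15)=1330 g(21,17)=210 g(21,19)=21 g(21,21)=1
t=22: g(22,-4)=177650 g(22,-2)=476102 g(22,0)=630819 g(22,2)=620312 g(22,4)=490105 g(22,6)=318230 g(22,8)=170313 g(22,10)=74591 g(22,12)=26333 g(22,14)=7315 g(22,16)=1540 g(22,18)=231 g(22,20)=22 g(22,22)=1
t=23: g(23,-3)=653752 g(23,-1)=1106921 g(23,1)=1251131 g(23,3)=1110417 g(23,5)=808335 g(23,7)=488543 g(23,9)=244904 g(23,11)=100924 g(23,13)=33648 g(23,15)=8855 g(23,17)=1771 g(23,19)=253 g(23,21)=23 g(23,23)=1
t=24: g(24,-4)=653752 g(24,-2)=1760673 g(24,0)=2358052 g(24,2)=2361548 g(24,4)=1918752 g(24,6)=1296878 g(24,8)=733447 g(24,10)=345828 g(24,12)=134572 g(24,14)=42503 g(24,16)=10626 g(24,18)=2024 g(24,20)=276 g(24,22)=24 g(24,24)=1
t=25: g(25,-3)=2414425 g(25,-1)=4118725 g(25,1)=4719600 g(25,3)=4280300 g(25,5)=3215630 g(25,7)=2030325 g(25,9)=1079275 g(25,11)=480400 g(25,13)=177075 g(25,15)=53129 g(25,17)=12650 g(25,19)=2300 g(25,21)=300 g(25,23)=25 g(25,25)=1
t=26: g(26,-4)=2414425 g(26,-2)=6533150 g(26,0)=8838325 g(26,2)=8999900 g(26,4)=7495930 g(26,6)=5245955 g(26,8)=3109600 g(26,10)=1559675 g(26,12)=657475 g(26,14)=230204 g(26,16)=65779 g(26,18)=14950 g(26,20)=2600 g(26,22)=325 g(26,24)=26 g(26,26)=1
t=27: g(27,-3)=8947575 g(27,-1)=15371475 g(27,1)=17838225 g(27,3)=16495830 g(27,5)=12741885 g(27,7)=8355555 g(27,9)=4669275 g(27,11)=2217150 g(27,13)=887679 g(27,15)=295983 g(27,17)=80729 g(27,19)=17550 g(27,21)=2925 g(27,23)=351 g(27,25)=27 g(27,27)=1
t=28: g(28,-4)=8947575 g(28,-2)=24319050 g(28,0)=33209700 g(28,2)=34334055 g(28,4)=29237715 g(28,6)=21097440 g(28,8)=13024830 g(28,10)=6886425 g(28,12)=3104829 g(28,14)=1183662 g(28,16)=376712 g(28,18)=98279 g(28,20)=20475 g(28,22)=3276 g(28,24)=378 g(28,26)=28 g(28,28)=1
Paths never hitting -5: Σ_s g(28,s) = 175844430
Paths hitting -5: 2^28 - 175844430 = 92591026
P = 92591026/268435456 = 46295513/134217728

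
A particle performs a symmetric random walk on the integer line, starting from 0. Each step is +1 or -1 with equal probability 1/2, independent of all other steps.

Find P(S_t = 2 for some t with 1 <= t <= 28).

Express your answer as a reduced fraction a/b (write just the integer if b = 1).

Answer: 23859587/33554432

Derivation:
Count via complement. Let g(t,s) = #length-t paths at position s with S_1..S_t all ≠ 2.
g(t,s) = g(t-1,s-1) + g(t-1,s+1) for s ≠ 2; g(t,2) = 0.
t=0: g(0,0)=1
t=1: g(1,-1)=1 g(1,1)=1
t=2: g(2,-2)=1 g(2,0)=2
t=3: g(3,-3)=1 g(3,-1)=3 g(3,1)=2
t=4: g(4,-4)=1 g(4,-2)=4 g(4,0)=5
t=5: g(5,-5)=1 g(5,-3)=5 g(5,-1)=9 g(5,1)=5
t=6: g(6,-6)=1 g(6,-4)=6 g(6,-2)=14 g(6,0)=14
t=7: g(7,-7)=1 g(7,-5)=7 g(7,-3)=20 g(7,-1)=28 g(7,1)=14
t=8: g(8,-8)=1 g(8,-6)=8 g(8,-4)=27 g(8,-2)=48 g(8,0)=42
t=9: g(9,-9)=1 g(9,-7)=9 g(9,-5)=35 g(9,-3)=75 g(9,-1)=90 g(9,1)=42
t=10: g(10,-10)=1 g(10,-8)=10 g(10,-6)=44 g(10,-4)=110 g(10,-2)=165 g(10,0)=132
t=11: g(11,-11)=1 g(11,-9)=11 g(11,-7)=54 g(11,-5)=154 g(11,-3)=275 g(11,-1)=297 g(11,1)=132
t=12: g(12,-12)=1 g(12,-10)=12 g(12,-8)=65 g(12,-6)=208 g(12,-4)=429 g(12,-2)=572 g(12,0)=429
t=13: g(13,-13)=1 g(13,-11)=13 g(13,-9)=77 g(13,-7)=273 g(13,-5)=637 g(13,-3)=1001 g(13,-1)=1001 g(13,1)=429
t=14: g(14,-14)=1 g(14,-12)=14 g(14,-10)=90 g(14,-8)=350 g(14,-6)=910 g(14,-4)=1638 g(14,-2)=2002 g(14,0)=1430
t=15: g(15,-15)=1 g(15,-13)=15 g(15,-11)=104 g(15,-9)=440 g(15,-7)=1260 g(15,-5)=2548 g(15,-3)=3640 g(15,-1)=3432 g(15,1)=1430
t=16: g(16,-16)=1 g(16,-14)=16 g(16,-12)=119 g(16,-10)=544 g(16,-8)=1700 g(16,-6)=3808 g(16,-4)=6188 g(16,-2)=7072 g(16,0)=4862
t=17: g(17,-17)=1 g(17,-15)=17 g(17,-13)=135 g(17,-11)=663 g(17,-9)=2244 g(17,-7)=5508 g(17,-5)=9996 g(17,-3)=13260 g(17,-1)=11934 g(17,1)=4862
t=18: g(18,-18)=1 g(18,-16)=18 g(18,-14)=152 g(18,-12)=798 g(18,-10)=2907 g(18,-8)=7752 g(18,-6)=15504 g(18,-4)=23256 g(18,-2)=25194 g(18,0)=16796
t=19: g(19,-19)=1 g(19,-17)=19 g(19,-15)=170 g(19,-13)=950 g(19,-11)=3705 g(19,-9)=10659 g(19,-7)=23256 g(19,-5)=38760 g(19,-3)=48450 g(19,-1)=41990 g(19,1)=16796
t=20: g(20,-20)=1 g(20,-18)=20 g(20,-16)=189 g(20,-14)=1120 g(20,-12)=4655 g(20,-10)=14364 g(20,-8)=33915 g(20,-6)=62016 g(20,-4)=87210 g(20,-2)=90440 g(20,0)=58786
t=21: g(21,-21)=1 g(21,-19)=21 g(21,-17)=209 g(21,-15)=1309 g(21,-13)=5775 g(21,-11)=19019 g(21,-9)=48279 g(21,-7)=95931 g(21,-5)=149226 g(21,-3)=177650 g(21,-1)=149226 g(21,1)=58786
t=22: g(22,-22)=1 g(22,-20)=22 g(22,-18)=230 g(22,-16)=1518 g(22,-14)=7084 g(22,-12)=24794 g(22,-10)=67298 g(22,-8)=144210 g(22,-6)=245157 g(22,-4)=326876 g(22,-2)=326876 g(22,0)=208012
t=23: g(23,-23)=1 g(23,-21)=23 g(23,-19)=252 g(23,-17)=1748 g(23,-15)=8602 g(23,-13)=31878 g(23,-11)=92092 g(23,-9)=211508 g(23,-7)=389367 g(23,-5)=572033 g(23,-3)=653752 g(23,-1)=534888 g(23,1)=208012
t=24: g(24,-24)=1 g(24,-22)=24 g(24,-20)=275 g(24,-18)=2000 g(24,-16)=10350 g(24,-14)=40480 g(24,-12)=123970 g(24,-10)=303600 g(24,-8)=600875 g(24,-6)=961400 g(24,-4)=1225785 g(24,-2)=1188640 g(24,0)=742900
t=25: g(25,-25)=1 g(25,-23)=25 g(25,-21)=299 g(25,-19)=2275 g(25,-17)=12350 g(25,-15)=50830 g(25,-13)=164450 g(25,-11)=427570 g(25,-9)=904475 g(25,-7)=1562275 g(25,-5)=2187185 g(25,-3)=2414425 g(25,-1)=1931540 g(25,1)=742900
t=26: g(26,-26)=1 g(26,-24)=26 g(26,-22)=324 g(26,-20)=2574 g(26,-18)=14625 g(26,-16)=63180 g(26,-14)=215280 g(26,-12)=592020 g(26,-10)=1332045 g(26,-8)=2466750 g(26,-6)=3749460 g(26,-4)=4601610 g(26,-2)=4345965 g(26,0)=2674440
t=27: g(27,-27)=1 g(27,-25)=27 g(27,-23)=350 g(27,-21)=2898 g(27,-19)=17199 g(27,-17)=77805 g(27,-15)=278460 g(27,-13)=807300 g(27,-11)=1924065 g(27,-9)=3798795 g(27,-7)=6216210 g(27,-5)=8351070 g(27,-3)=8947575 g(27,-1)=7020405 g(27,1)=2674440
t=28: g(28,-28)=1 g(28,-26)=28 g(28,-24)=377 g(28,-22)=3248 g(28,-20)=20097 g(28,-18)=95004 g(28,-16)=356265 g(28,-14)=1085760 g(28,-12)=2731365 g(28,-10)=5722860 g(28,-8)=10015005 g(28,-6)=14567280 g(28,-4)=17298645 g(28,-2)=15967980 g(28,0)=9694845
Paths never hitting 2: Σ_s g(28,s) = 77558760
Paths hitting 2: 2^28 - 77558760 = 190876696
P = 190876696/268435456 = 23859587/33554432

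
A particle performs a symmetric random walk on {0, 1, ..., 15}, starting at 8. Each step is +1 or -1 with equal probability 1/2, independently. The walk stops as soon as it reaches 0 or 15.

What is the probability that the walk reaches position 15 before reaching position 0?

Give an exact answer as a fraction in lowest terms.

Answer: 8/15

Derivation:
Symmetric walk (p = 1/2): the harmonic-function argument gives P(hit 15 before 0 | start at 8) = a/N.
P = 8/15 = 8/15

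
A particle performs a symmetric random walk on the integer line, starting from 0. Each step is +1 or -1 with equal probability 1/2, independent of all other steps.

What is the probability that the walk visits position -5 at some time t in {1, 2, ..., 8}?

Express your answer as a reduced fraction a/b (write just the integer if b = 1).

Count via complement. Let g(t,s) = #length-t paths at position s with S_1..S_t all ≠ -5.
g(t,s) = g(t-1,s-1) + g(t-1,s+1) for s ≠ -5; g(t,-5) = 0.
t=0: g(0,0)=1
t=1: g(1,-1)=1 g(1,1)=1
t=2: g(2,-2)=1 g(2,0)=2 g(2,2)=1
t=3: g(3,-3)=1 g(3,-1)=3 g(3,1)=3 g(3,3)=1
t=4: g(4,-4)=1 g(4,-2)=4 g(4,0)=6 g(4,2)=4 g(4,4)=1
t=5: g(5,-3)=5 g(5,-1)=10 g(5,1)=10 g(5,3)=5 g(5,5)=1
t=6: g(6,-4)=5 g(6,-2)=15 g(6,0)=20 g(6,2)=15 g(6,4)=6 g(6,6)=1
t=7: g(7,-3)=20 g(7,-1)=35 g(7,1)=35 g(7,3)=21 g(7,5)=7 g(7,7)=1
t=8: g(8,-4)=20 g(8,-2)=55 g(8,0)=70 g(8,2)=56 g(8,4)=28 g(8,6)=8 g(8,8)=1
Paths never hitting -5: Σ_s g(8,s) = 238
Paths hitting -5: 2^8 - 238 = 18
P = 18/256 = 9/128

Answer: 9/128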